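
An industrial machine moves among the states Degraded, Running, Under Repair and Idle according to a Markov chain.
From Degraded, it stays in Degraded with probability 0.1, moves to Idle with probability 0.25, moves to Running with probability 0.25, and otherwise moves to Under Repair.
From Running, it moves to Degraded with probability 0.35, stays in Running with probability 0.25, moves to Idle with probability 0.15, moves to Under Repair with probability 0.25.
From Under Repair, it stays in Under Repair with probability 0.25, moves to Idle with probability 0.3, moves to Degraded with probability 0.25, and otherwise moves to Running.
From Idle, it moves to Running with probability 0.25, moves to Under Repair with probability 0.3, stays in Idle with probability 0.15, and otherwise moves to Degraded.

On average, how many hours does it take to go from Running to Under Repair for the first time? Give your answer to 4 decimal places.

Let t(s) be the expected number of hours to first reach Under Repair from state s, with t(Under Repair) = 0. Conditioning on the first hour:
t(Degraded) = 1 + 0.1·t(Degraded) + 0.25·t(Running) + 0.25·t(Idle)
t(Running) = 1 + 0.35·t(Degraded) + 0.25·t(Running) + 0.15·t(Idle)
t(Idle) = 1 + 0.3·t(Degraded) + 0.25·t(Running) + 0.15·t(Idle)
Solving: t(Degraded) = 2.9236, t(Running) = 3.3355, t(Idle) = 3.1894.
Expected hours from Running to Under Repair: 3.3355.

3.3355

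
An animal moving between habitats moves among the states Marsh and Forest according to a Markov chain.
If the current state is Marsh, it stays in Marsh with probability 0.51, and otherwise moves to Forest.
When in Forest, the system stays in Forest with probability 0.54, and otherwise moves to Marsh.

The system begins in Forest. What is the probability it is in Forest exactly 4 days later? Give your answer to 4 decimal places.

0.5158

Propagate the distribution vector 4 days from Forest.
After 0 days: (0.0000, 1.0000)
After 1 day: (0.4600, 0.5400)
After 2 days: (0.4830, 0.5170)
After 3 days: (0.4842, 0.5159)
After 4 days: (0.4842, 0.5158)
P(in Forest after 4 days) = 0.5158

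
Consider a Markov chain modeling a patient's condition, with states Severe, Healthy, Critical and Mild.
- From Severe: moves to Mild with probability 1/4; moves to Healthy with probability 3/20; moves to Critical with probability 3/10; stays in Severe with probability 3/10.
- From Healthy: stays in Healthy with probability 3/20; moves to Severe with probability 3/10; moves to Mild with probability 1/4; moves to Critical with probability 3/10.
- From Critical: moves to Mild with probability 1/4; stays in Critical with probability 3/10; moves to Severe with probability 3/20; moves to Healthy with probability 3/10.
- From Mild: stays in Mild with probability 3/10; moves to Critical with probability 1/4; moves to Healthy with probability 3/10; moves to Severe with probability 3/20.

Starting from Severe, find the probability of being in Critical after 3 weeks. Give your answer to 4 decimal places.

0.2869

Propagate the distribution vector 3 weeks from Severe.
After 0 weeks: (1.0000, 0.0000, 0.0000, 0.0000)
After 1 week: (0.3000, 0.1500, 0.3000, 0.2500)
After 2 weeks: (0.2175, 0.2325, 0.2875, 0.2625)
After 3 weeks: (0.2175, 0.2325, 0.2869, 0.2631)
P(in Critical after 3 weeks) = 0.2869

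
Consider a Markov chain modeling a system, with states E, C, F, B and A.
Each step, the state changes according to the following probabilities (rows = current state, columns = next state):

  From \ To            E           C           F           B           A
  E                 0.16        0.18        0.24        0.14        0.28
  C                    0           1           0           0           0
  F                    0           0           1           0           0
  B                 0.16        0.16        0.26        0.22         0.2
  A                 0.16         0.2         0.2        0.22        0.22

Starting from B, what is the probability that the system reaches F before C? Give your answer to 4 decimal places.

0.5865

Let h(s) be the probability of absorption at F starting from transient state s. Then h(F) = 1 and h(C) = 0. By first-step analysis:
h(E) = 0.16·h(E) + 0.18·0 + 0.24·1 + 0.14·h(B) + 0.28·h(A)
h(B) = 0.16·h(E) + 0.16·0 + 0.26·1 + 0.22·h(B) + 0.2·h(A)
h(A) = 0.16·h(E) + 0.2·0 + 0.2·1 + 0.22·h(B) + 0.22·h(A)
Solving: h(E) = 0.5625, h(B) = 0.5865, h(A) = 0.5372.
Starting from B, the probability is 0.5865.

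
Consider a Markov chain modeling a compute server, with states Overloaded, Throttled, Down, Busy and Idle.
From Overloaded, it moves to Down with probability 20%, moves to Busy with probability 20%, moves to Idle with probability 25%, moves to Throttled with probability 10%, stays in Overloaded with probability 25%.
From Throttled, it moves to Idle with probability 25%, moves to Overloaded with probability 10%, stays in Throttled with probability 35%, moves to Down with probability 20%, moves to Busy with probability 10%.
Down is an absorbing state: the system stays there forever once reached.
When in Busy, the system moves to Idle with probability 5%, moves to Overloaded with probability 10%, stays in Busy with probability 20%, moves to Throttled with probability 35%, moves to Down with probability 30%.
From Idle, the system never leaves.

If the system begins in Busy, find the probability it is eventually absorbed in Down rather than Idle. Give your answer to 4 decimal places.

Let h(s) be the probability of absorption at Down starting from transient state s. Then h(Down) = 1 and h(Idle) = 0. By first-step analysis:
h(Overloaded) = 0.25·h(Overloaded) + 0.1·h(Throttled) + 0.2·1 + 0.2·h(Busy) + 0.25·0
h(Throttled) = 0.1·h(Overloaded) + 0.35·h(Throttled) + 0.2·1 + 0.1·h(Busy) + 0.25·0
h(Busy) = 0.1·h(Overloaded) + 0.35·h(Throttled) + 0.3·1 + 0.2·h(Busy) + 0.05·0
Solving: h(Overloaded) = 0.5049, h(Throttled) = 0.4854, h(Busy) = 0.6505.
Starting from Busy, the probability is 0.6505.

0.6505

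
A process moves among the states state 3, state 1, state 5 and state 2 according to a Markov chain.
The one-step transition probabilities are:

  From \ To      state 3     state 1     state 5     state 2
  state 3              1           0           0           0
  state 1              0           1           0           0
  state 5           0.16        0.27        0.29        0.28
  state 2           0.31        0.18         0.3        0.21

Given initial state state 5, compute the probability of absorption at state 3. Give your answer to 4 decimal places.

Let h(s) be the probability of absorption at state 3 starting from transient state s. Then h(state 3) = 1 and h(state 1) = 0. By first-step analysis:
h(state 5) = 0.16·1 + 0.27·0 + 0.29·h(state 5) + 0.28·h(state 2)
h(state 2) = 0.31·1 + 0.18·0 + 0.3·h(state 5) + 0.21·h(state 2)
Solving: h(state 5) = 0.4471, h(state 2) = 0.5622.
Starting from state 5, the probability is 0.4471.

0.4471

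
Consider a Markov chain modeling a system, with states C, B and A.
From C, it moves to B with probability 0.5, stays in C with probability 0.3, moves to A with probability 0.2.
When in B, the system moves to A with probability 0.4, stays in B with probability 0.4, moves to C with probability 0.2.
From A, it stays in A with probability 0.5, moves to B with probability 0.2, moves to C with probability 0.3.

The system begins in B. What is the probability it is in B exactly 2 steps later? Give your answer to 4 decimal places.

Sum over the intermediate state after 1 step:
P = P(B→C)·P(C→B) + P(B→B)·P(B→B) + P(B→A)·P(A→B)
  = 0.2×0.5 + 0.4×0.4 + 0.4×0.2
  = 0.1000 + 0.1600 + 0.0800 = 0.3400

0.3400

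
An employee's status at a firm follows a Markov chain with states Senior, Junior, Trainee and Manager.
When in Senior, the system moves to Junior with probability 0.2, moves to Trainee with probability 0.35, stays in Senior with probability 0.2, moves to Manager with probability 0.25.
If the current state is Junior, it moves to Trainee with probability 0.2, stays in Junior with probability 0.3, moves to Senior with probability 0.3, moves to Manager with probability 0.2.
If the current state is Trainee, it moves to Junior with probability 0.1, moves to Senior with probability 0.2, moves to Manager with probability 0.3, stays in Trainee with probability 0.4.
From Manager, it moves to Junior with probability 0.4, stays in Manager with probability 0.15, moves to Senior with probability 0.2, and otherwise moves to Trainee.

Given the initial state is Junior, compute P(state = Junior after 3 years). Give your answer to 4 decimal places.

Propagate the distribution vector 3 years from Junior.
After 0 years: (0.0000, 1.0000, 0.0000, 0.0000)
After 1 year: (0.3000, 0.3000, 0.2000, 0.2000)
After 2 years: (0.2300, 0.2500, 0.2950, 0.2250)
After 3 years: (0.2250, 0.2405, 0.3048, 0.2298)
P(in Junior after 3 years) = 0.2405

0.2405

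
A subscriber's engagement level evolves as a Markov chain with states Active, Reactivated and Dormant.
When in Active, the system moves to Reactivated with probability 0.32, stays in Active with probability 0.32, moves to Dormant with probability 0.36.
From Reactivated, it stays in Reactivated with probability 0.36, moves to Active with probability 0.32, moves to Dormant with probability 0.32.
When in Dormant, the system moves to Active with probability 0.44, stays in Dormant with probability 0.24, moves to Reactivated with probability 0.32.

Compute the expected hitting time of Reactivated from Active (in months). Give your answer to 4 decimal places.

Let t(s) be the expected number of months to first reach Reactivated from state s, with t(Reactivated) = 0. Conditioning on the first month:
t(Active) = 1 + 0.32·t(Active) + 0.36·t(Dormant)
t(Dormant) = 1 + 0.44·t(Active) + 0.24·t(Dormant)
Solving: t(Active) = 3.1250, t(Dormant) = 3.1250.
Expected months from Active to Reactivated: 3.1250.

3.1250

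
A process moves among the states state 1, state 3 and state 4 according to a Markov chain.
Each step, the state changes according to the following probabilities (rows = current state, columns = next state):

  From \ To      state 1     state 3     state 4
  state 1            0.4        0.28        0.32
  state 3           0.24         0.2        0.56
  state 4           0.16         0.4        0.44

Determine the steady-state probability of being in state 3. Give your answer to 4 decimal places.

0.3090

Let the stationary distribution be π with π = πP and π_1 + π_2 + π_3 = 1.
π_1 = 0.4·π_1 + 0.24·π_2 + 0.16·π_3
π_2 = 0.28·π_1 + 0.2·π_2 + 0.4·π_3
Solving with the normalization constraint gives π = (0.2431, 0.3090, 0.4479).
So the stationary probability of state 3 is 0.3090.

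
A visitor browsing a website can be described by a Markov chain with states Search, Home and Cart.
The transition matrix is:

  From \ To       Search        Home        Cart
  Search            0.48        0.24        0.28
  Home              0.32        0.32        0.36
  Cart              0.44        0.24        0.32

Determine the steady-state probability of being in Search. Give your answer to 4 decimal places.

0.4257

Let the stationary distribution be π with π = πP and π_1 + π_2 + π_3 = 1.
π_1 = 0.48·π_1 + 0.32·π_2 + 0.44·π_3
π_2 = 0.24·π_1 + 0.32·π_2 + 0.24·π_3
Solving with the normalization constraint gives π = (0.4257, 0.2609, 0.3134).
So the stationary probability of Search is 0.4257.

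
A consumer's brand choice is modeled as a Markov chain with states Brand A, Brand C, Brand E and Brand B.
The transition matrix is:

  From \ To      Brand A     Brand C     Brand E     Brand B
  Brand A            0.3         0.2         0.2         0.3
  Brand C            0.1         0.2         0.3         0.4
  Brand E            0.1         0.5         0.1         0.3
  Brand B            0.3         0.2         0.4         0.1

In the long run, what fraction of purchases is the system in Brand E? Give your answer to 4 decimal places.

0.2567

Let the stationary distribution be π with π = πP and π_1 + π_2 + π_3 + π_4 = 1.
π_1 = 0.3·π_1 + 0.1·π_2 + 0.1·π_3 + 0.3·π_4
π_2 = 0.2·π_1 + 0.2·π_2 + 0.5·π_3 + 0.2·π_4
π_3 = 0.2·π_1 + 0.3·π_2 + 0.1·π_3 + 0.4·π_4
Solving with the normalization constraint gives π = (0.1933, 0.2770, 0.2567, 0.2731).
So the stationary probability of Brand E is 0.2567.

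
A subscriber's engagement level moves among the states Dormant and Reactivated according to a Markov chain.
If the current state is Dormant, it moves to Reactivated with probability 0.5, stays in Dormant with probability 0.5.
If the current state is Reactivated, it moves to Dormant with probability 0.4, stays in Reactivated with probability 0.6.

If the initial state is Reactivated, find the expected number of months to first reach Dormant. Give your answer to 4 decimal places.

Let t(s) be the expected number of months to first reach Dormant from state s, with t(Dormant) = 0. Conditioning on the first month:
t(Reactivated) = 1 + 0.6·t(Reactivated)
Solving: t(Reactivated) = 2.5000.
Expected months from Reactivated to Dormant: 2.5000.

2.5000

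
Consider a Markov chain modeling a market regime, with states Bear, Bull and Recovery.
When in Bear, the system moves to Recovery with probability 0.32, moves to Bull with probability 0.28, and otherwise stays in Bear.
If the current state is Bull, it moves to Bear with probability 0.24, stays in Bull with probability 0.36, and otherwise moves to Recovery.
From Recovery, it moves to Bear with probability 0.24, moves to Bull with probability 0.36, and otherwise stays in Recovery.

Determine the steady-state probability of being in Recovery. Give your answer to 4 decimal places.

0.3771

Let the stationary distribution be π with π = πP and π_1 + π_2 + π_3 = 1.
π_1 = 0.4·π_1 + 0.24·π_2 + 0.24·π_3
π_2 = 0.28·π_1 + 0.36·π_2 + 0.36·π_3
Solving with the normalization constraint gives π = (0.2857, 0.3371, 0.3771).
So the stationary probability of Recovery is 0.3771.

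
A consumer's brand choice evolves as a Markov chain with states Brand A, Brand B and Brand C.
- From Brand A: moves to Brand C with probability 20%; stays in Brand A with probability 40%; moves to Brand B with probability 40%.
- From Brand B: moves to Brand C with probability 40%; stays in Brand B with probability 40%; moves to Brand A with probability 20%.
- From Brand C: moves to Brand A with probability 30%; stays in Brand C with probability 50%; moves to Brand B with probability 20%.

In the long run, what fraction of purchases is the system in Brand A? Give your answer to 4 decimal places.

Let the stationary distribution be π with π = πP and π_1 + π_2 + π_3 = 1.
π_1 = 0.4·π_1 + 0.2·π_2 + 0.3·π_3
π_2 = 0.4·π_1 + 0.4·π_2 + 0.2·π_3
Solving with the normalization constraint gives π = (0.2973, 0.3243, 0.3784).
So the stationary probability of Brand A is 0.2973.

0.2973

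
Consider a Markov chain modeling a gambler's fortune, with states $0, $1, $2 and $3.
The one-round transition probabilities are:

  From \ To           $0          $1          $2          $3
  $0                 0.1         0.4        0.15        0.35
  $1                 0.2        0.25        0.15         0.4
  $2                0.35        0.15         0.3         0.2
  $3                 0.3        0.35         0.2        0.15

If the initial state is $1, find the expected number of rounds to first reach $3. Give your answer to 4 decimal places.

Let t(s) be the expected number of rounds to first reach $3 from state s, with t($3) = 0. Conditioning on the first round:
t($0) = 1 + 0.1·t($0) + 0.4·t($1) + 0.15·t($2)
t($1) = 1 + 0.2·t($0) + 0.25·t($1) + 0.15·t($2)
t($2) = 1 + 0.35·t($0) + 0.15·t($1) + 0.3·t($2)
Solving: t($0) = 2.9498, t($1) = 2.8216, t($2) = 3.5081.
Expected rounds from $1 to $3: 2.8216.

2.8216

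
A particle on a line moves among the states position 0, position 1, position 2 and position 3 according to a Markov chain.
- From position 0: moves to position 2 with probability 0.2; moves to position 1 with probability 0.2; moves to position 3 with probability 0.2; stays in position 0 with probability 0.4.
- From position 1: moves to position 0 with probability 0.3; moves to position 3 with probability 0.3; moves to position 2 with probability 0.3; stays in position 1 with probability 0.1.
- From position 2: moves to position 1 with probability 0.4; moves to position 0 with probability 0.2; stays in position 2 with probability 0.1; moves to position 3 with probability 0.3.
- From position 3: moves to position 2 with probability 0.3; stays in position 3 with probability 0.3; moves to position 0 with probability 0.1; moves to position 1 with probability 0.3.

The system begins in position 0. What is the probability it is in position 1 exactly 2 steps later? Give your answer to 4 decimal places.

Propagate the distribution vector 2 steps from position 0.
After 0 steps: (1.0000, 0.0000, 0.0000, 0.0000)
After 1 step: (0.4000, 0.2000, 0.2000, 0.2000)
After 2 steps: (0.2800, 0.2400, 0.2200, 0.2600)
P(in position 1 after 2 steps) = 0.2400

0.2400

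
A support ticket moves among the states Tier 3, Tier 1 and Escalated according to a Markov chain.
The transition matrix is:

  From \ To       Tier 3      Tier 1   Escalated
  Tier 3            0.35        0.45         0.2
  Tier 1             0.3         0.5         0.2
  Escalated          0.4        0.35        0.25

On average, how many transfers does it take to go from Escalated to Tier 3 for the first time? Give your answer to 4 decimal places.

Let t(s) be the expected number of transfers to first reach Tier 3 from state s, with t(Tier 3) = 0. Conditioning on the first transfer:
t(Tier 1) = 1 + 0.5·t(Tier 1) + 0.2·t(Escalated)
t(Escalated) = 1 + 0.35·t(Tier 1) + 0.25·t(Escalated)
Solving: t(Tier 1) = 3.1148, t(Escalated) = 2.7869.
Expected transfers from Escalated to Tier 3: 2.7869.

2.7869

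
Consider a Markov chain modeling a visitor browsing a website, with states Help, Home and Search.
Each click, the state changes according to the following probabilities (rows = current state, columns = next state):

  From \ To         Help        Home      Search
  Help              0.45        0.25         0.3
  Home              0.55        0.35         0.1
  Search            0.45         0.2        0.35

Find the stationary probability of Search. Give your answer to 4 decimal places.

Let the stationary distribution be π with π = πP and π_1 + π_2 + π_3 = 1.
π_1 = 0.45·π_1 + 0.55·π_2 + 0.45·π_3
π_2 = 0.25·π_1 + 0.35·π_2 + 0.2·π_3
Solving with the normalization constraint gives π = (0.4763, 0.2633, 0.2604).
So the stationary probability of Search is 0.2604.

0.2604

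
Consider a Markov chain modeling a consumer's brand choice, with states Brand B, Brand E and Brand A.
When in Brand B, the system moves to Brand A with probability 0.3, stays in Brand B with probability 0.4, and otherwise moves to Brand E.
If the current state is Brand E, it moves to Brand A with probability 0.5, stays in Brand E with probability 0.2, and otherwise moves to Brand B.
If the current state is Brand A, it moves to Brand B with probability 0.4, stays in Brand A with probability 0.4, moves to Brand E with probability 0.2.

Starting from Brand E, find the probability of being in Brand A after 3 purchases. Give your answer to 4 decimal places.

Propagate the distribution vector 3 purchases from Brand E.
After 0 purchases: (0.0000, 1.0000, 0.0000)
After 1 purchase: (0.3000, 0.2000, 0.5000)
After 2 purchases: (0.3800, 0.2300, 0.3900)
After 3 purchases: (0.3770, 0.2380, 0.3850)
P(in Brand A after 3 purchases) = 0.3850

0.3850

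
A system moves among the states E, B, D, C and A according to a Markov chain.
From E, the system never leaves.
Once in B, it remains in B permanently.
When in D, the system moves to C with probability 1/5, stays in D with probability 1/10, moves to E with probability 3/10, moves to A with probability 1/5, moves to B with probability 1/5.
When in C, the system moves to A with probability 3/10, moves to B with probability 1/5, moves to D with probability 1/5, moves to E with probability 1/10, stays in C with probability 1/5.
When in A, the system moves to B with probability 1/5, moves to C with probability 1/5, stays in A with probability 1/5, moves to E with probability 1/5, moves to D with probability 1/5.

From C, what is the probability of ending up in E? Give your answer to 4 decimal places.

0.4475

Let h(s) be the probability of absorption at E starting from transient state s. Then h(E) = 1 and h(B) = 0. By first-step analysis:
h(D) = 0.3·1 + 0.2·0 + 0.1·h(D) + 0.2·h(C) + 0.2·h(A)
h(C) = 0.1·1 + 0.2·0 + 0.2·h(D) + 0.2·h(C) + 0.3·h(A)
h(A) = 0.2·1 + 0.2·0 + 0.2·h(D) + 0.2·h(C) + 0.2·h(A)
Solving: h(D) = 0.5434, h(C) = 0.4475, h(A) = 0.4977.
Starting from C, the probability is 0.4475.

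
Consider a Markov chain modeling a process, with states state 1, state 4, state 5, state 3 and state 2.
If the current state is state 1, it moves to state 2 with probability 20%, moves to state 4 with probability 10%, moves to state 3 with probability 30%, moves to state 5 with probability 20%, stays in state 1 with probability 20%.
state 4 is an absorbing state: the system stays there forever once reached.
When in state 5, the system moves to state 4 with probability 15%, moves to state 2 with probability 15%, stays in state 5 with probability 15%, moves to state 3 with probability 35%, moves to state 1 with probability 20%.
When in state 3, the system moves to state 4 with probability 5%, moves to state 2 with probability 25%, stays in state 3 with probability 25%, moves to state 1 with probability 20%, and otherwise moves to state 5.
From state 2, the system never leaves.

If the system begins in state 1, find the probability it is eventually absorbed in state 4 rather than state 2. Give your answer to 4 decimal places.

Let h(s) be the probability of absorption at state 4 starting from transient state s. Then h(state 4) = 1 and h(state 2) = 0. By first-step analysis:
h(state 1) = 0.2·h(state 1) + 0.1·1 + 0.2·h(state 5) + 0.3·h(state 3) + 0.2·0
h(state 5) = 0.2·h(state 1) + 0.15·1 + 0.15·h(state 5) + 0.35·h(state 3) + 0.15·0
h(state 3) = 0.2·h(state 1) + 0.05·1 + 0.25·h(state 5) + 0.25·h(state 3) + 0.25·0
Solving: h(state 1) = 0.3182, h(state 5) = 0.3636, h(state 3) = 0.2727.
Starting from state 1, the probability is 0.3182.

0.3182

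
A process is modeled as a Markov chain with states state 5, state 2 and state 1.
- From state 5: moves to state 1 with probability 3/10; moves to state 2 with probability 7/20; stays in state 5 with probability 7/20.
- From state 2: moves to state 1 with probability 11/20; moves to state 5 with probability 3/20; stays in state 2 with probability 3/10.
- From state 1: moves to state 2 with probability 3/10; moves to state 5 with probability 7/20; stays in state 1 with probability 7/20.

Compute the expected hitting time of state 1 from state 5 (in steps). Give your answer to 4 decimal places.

Let t(s) be the expected number of steps to first reach state 1 from state s, with t(state 1) = 0. Conditioning on the first step:
t(state 5) = 1 + 0.35·t(state 5) + 0.35·t(state 2)
t(state 2) = 1 + 0.15·t(state 5) + 0.3·t(state 2)
Solving: t(state 5) = 2.6087, t(state 2) = 1.9876.
Expected steps from state 5 to state 1: 2.6087.

2.6087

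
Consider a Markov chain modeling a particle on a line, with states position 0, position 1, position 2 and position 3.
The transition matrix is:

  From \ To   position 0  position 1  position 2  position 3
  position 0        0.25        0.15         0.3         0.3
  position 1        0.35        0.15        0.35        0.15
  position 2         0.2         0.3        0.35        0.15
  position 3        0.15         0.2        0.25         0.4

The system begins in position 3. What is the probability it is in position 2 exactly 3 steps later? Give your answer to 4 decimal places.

0.3119

Propagate the distribution vector 3 steps from position 3.
After 0 steps: (0.0000, 0.0000, 0.0000, 1.0000)
After 1 step: (0.1500, 0.2000, 0.2500, 0.4000)
After 2 steps: (0.2175, 0.2075, 0.3025, 0.2725)
After 3 steps: (0.2284, 0.2090, 0.3119, 0.2508)
P(in position 2 after 3 steps) = 0.3119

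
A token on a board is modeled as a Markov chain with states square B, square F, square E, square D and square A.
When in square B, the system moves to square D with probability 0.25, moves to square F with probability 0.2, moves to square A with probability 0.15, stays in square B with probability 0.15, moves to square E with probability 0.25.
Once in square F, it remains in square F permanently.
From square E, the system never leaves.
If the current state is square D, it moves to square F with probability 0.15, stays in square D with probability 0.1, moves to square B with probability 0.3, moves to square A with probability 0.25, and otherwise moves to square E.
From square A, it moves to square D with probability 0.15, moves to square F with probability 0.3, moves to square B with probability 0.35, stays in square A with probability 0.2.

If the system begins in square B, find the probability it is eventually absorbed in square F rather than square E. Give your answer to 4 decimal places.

0.5158

Let h(s) be the probability of absorption at square F starting from transient state s. Then h(square F) = 1 and h(square E) = 0. By first-step analysis:
h(square B) = 0.15·h(square B) + 0.2·1 + 0.25·0 + 0.25·h(square D) + 0.15·h(square A)
h(square D) = 0.3·h(square B) + 0.15·1 + 0.2·0 + 0.1·h(square D) + 0.25·h(square A)
h(square A) = 0.35·h(square B) + 0.3·1 + 0.15·h(square D) + 0.2·h(square A)
Solving: h(square B) = 0.5158, h(square D) = 0.5332, h(square A) = 0.7006.
Starting from square B, the probability is 0.5158.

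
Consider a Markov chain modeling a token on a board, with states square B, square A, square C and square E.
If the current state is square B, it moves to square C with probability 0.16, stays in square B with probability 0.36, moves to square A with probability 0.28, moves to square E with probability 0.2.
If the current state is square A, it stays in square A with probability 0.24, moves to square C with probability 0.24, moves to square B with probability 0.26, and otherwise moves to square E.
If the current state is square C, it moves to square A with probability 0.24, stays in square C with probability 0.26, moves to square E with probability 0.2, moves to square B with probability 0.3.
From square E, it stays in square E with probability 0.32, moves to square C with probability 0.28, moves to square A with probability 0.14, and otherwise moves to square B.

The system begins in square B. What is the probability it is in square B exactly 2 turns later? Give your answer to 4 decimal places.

Propagate the distribution vector 2 turns from square B.
After 0 turns: (1.0000, 0.0000, 0.0000, 0.0000)
After 1 turn: (0.3600, 0.2800, 0.1600, 0.2000)
After 2 turns: (0.3024, 0.2344, 0.2224, 0.2408)
P(in square B after 2 turns) = 0.3024

0.3024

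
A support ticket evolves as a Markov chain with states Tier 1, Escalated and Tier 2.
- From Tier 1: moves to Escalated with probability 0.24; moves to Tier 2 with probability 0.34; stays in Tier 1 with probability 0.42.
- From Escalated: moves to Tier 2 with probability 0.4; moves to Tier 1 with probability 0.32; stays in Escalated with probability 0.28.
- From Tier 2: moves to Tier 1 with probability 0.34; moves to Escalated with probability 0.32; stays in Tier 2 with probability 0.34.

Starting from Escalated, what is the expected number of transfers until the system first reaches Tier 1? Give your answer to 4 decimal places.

3.0530

Let t(s) be the expected number of transfers to first reach Tier 1 from state s, with t(Tier 1) = 0. Conditioning on the first transfer:
t(Escalated) = 1 + 0.28·t(Escalated) + 0.4·t(Tier 2)
t(Tier 2) = 1 + 0.32·t(Escalated) + 0.34·t(Tier 2)
Solving: t(Escalated) = 3.0530, t(Tier 2) = 2.9954.
Expected transfers from Escalated to Tier 1: 3.0530.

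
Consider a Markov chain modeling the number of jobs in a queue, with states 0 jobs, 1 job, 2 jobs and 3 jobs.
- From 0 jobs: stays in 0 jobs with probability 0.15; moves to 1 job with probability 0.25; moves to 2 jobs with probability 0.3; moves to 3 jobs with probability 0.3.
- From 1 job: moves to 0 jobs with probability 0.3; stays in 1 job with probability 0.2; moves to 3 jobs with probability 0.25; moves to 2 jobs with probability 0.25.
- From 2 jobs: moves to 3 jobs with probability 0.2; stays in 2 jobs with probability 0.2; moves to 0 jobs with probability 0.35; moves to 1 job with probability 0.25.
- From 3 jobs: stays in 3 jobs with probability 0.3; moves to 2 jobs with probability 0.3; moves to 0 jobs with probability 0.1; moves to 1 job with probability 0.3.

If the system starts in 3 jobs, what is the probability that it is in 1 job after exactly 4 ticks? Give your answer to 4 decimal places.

Propagate the distribution vector 4 ticks from 3 jobs.
After 0 ticks: (0.0000, 0.0000, 0.0000, 1.0000)
After 1 tick: (0.1000, 0.3000, 0.3000, 0.3000)
After 2 ticks: (0.2400, 0.2500, 0.2550, 0.2550)
After 3 ticks: (0.2258, 0.2503, 0.2620, 0.2620)
After 4 ticks: (0.2268, 0.2506, 0.2613, 0.2613)
P(in 1 job after 4 ticks) = 0.2506

0.2506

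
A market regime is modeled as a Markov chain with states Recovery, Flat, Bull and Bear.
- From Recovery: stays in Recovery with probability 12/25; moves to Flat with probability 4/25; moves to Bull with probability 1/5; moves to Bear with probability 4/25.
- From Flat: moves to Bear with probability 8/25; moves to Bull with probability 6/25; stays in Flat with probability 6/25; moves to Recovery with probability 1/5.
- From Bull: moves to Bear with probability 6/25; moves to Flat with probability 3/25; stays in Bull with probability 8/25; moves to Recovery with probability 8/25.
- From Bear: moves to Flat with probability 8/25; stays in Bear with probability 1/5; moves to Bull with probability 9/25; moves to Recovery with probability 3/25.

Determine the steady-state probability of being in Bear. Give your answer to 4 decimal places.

0.2232

Let the stationary distribution be π with π = πP and π_1 + π_2 + π_3 + π_4 = 1.
π_1 = 0.48·π_1 + 0.2·π_2 + 0.32·π_3 + 0.12·π_4
π_2 = 0.16·π_1 + 0.24·π_2 + 0.12·π_3 + 0.32·π_4
π_3 = 0.2·π_1 + 0.24·π_2 + 0.32·π_3 + 0.36·π_4
Solving with the normalization constraint gives π = (0.2991, 0.2007, 0.2770, 0.2232).
So the stationary probability of Bear is 0.2232.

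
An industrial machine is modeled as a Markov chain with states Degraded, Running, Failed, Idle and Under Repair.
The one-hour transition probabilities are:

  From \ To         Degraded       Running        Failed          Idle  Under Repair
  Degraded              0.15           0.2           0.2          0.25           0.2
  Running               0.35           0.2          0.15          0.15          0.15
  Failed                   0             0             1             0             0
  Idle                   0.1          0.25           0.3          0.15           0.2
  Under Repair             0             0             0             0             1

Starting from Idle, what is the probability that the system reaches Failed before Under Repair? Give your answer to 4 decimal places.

0.5690

Let h(s) be the probability of absorption at Failed starting from transient state s. Then h(Failed) = 1 and h(Under Repair) = 0. By first-step analysis:
h(Degraded) = 0.15·h(Degraded) + 0.2·h(Running) + 0.2·1 + 0.25·h(Idle) + 0.2·0
h(Running) = 0.35·h(Degraded) + 0.2·h(Running) + 0.15·1 + 0.15·h(Idle) + 0.15·0
h(Idle) = 0.1·h(Degraded) + 0.25·h(Running) + 0.3·1 + 0.15·h(Idle) + 0.2·0
Solving: h(Degraded) = 0.5260, h(Running) = 0.5243, h(Idle) = 0.5690.
Starting from Idle, the probability is 0.5690.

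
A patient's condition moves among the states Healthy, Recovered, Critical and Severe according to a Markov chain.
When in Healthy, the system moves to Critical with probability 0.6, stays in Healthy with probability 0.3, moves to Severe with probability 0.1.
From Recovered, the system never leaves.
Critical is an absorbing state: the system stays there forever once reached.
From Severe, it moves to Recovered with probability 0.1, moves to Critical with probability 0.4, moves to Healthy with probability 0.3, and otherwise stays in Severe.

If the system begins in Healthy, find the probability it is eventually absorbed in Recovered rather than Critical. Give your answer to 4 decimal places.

0.0189

Let h(s) be the probability of absorption at Recovered starting from transient state s. Then h(Recovered) = 1 and h(Critical) = 0. By first-step analysis:
h(Healthy) = 0.3·h(Healthy) + 0.6·0 + 0.1·h(Severe)
h(Severe) = 0.3·h(Healthy) + 0.1·1 + 0.4·0 + 0.2·h(Severe)
Solving: h(Healthy) = 0.0189, h(Severe) = 0.1321.
Starting from Healthy, the probability is 0.0189.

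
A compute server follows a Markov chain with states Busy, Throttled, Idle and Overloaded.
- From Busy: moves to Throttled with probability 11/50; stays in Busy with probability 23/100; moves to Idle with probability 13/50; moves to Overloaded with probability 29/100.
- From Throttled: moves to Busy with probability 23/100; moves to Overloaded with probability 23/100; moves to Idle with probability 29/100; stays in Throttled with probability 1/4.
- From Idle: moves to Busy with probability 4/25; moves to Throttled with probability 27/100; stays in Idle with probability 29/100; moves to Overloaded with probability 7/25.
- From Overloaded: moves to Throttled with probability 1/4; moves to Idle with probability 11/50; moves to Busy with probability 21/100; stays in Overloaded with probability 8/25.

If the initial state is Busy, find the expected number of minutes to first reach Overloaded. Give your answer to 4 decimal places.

3.6659

Let t(s) be the expected number of minutes to first reach Overloaded from state s, with t(Overloaded) = 0. Conditioning on the first minute:
t(Busy) = 1 + 0.23·t(Busy) + 0.22·t(Throttled) + 0.26·t(Idle)
t(Throttled) = 1 + 0.23·t(Busy) + 0.25·t(Throttled) + 0.29·t(Idle)
t(Idle) = 1 + 0.16·t(Busy) + 0.27·t(Throttled) + 0.29·t(Idle)
Solving: t(Busy) = 3.6659, t(Throttled) = 3.8942, t(Idle) = 3.7155.
Expected minutes from Busy to Overloaded: 3.6659.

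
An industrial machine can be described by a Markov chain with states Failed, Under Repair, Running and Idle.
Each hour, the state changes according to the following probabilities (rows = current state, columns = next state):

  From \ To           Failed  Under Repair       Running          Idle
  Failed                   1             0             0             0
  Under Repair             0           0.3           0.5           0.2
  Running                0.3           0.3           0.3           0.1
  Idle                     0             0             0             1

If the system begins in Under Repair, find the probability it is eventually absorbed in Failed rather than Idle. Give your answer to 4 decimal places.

Let h(s) be the probability of absorption at Failed starting from transient state s. Then h(Failed) = 1 and h(Idle) = 0. By first-step analysis:
h(Under Repair) = 0.3·h(Under Repair) + 0.5·h(Running) + 0.2·0
h(Running) = 0.3·1 + 0.3·h(Under Repair) + 0.3·h(Running) + 0.1·0
Solving: h(Under Repair) = 0.4412, h(Running) = 0.6176.
Starting from Under Repair, the probability is 0.4412.

0.4412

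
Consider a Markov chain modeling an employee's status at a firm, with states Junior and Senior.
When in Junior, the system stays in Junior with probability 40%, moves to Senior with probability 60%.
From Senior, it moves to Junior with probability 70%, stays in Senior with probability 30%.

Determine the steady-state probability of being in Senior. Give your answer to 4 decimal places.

0.4615

Let the stationary distribution be π with π = πP and π_1 + π_2 = 1.
π_1 = 0.4·π_1 + 0.7·π_2
Solving with the normalization constraint gives π = (0.5385, 0.4615).
So the stationary probability of Senior is 0.4615.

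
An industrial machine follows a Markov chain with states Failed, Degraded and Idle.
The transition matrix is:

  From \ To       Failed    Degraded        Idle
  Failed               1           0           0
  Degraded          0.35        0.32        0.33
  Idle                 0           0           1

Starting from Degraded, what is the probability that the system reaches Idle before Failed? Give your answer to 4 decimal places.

Let h(s) be the probability of absorption at Idle starting from transient state s. Then h(Idle) = 1 and h(Failed) = 0. By first-step analysis:
h(Degraded) = 0.35·0 + 0.32·h(Degraded) + 0.33·1
Solving: h(Degraded) = 0.4853.
Starting from Degraded, the probability is 0.4853.

0.4853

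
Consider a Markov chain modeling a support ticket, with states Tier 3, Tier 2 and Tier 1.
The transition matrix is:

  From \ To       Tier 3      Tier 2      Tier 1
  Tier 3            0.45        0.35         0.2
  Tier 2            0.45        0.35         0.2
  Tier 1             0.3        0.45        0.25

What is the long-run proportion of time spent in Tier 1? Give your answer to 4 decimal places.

Let the stationary distribution be π with π = πP and π_1 + π_2 + π_3 = 1.
π_1 = 0.45·π_1 + 0.45·π_2 + 0.3·π_3
π_2 = 0.35·π_1 + 0.35·π_2 + 0.45·π_3
Solving with the normalization constraint gives π = (0.4184, 0.3711, 0.2105).
So the stationary probability of Tier 1 is 0.2105.

0.2105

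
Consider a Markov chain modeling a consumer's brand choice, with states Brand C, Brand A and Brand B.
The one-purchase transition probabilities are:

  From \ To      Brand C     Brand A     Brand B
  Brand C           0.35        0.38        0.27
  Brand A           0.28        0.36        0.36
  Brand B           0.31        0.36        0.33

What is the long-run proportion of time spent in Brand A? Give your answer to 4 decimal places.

Let the stationary distribution be π with π = πP and π_1 + π_2 + π_3 = 1.
π_1 = 0.35·π_1 + 0.28·π_2 + 0.31·π_3
π_2 = 0.38·π_1 + 0.36·π_2 + 0.36·π_3
Solving with the normalization constraint gives π = (0.3115, 0.3662, 0.3223).
So the stationary probability of Brand A is 0.3662.

0.3662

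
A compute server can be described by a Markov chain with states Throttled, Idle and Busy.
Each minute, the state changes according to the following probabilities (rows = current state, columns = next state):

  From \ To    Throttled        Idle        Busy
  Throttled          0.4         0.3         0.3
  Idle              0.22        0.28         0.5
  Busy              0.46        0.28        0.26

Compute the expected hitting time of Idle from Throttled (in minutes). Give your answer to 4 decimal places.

Let t(s) be the expected number of minutes to first reach Idle from state s, with t(Idle) = 0. Conditioning on the first minute:
t(Throttled) = 1 + 0.4·t(Throttled) + 0.3·t(Busy)
t(Busy) = 1 + 0.46·t(Throttled) + 0.26·t(Busy)
Solving: t(Throttled) = 3.3987, t(Busy) = 3.4641.
Expected minutes from Throttled to Idle: 3.3987.

3.3987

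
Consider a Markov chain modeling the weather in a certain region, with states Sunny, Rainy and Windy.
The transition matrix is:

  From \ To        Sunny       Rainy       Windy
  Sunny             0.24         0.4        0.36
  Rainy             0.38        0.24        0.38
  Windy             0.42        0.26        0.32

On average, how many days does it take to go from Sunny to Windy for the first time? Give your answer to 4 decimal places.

Let t(s) be the expected number of days to first reach Windy from state s, with t(Windy) = 0. Conditioning on the first day:
t(Sunny) = 1 + 0.24·t(Sunny) + 0.4·t(Rainy)
t(Rainy) = 1 + 0.38·t(Sunny) + 0.24·t(Rainy)
Solving: t(Sunny) = 2.7256, t(Rainy) = 2.6786.
Expected days from Sunny to Windy: 2.7256.

2.7256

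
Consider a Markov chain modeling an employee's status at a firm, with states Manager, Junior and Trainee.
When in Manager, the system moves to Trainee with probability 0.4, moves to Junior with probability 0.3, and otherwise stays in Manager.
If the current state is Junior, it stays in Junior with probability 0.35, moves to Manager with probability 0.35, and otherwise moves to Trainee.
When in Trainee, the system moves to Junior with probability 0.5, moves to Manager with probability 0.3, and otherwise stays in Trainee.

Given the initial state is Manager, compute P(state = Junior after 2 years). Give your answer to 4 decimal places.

0.3950

Sum over the intermediate state after 1 year:
P = P(Manager→Manager)·P(Manager→Junior) + P(Manager→Junior)·P(Junior→Junior) + P(Manager→Trainee)·P(Trainee→Junior)
  = 0.3×0.3 + 0.3×0.35 + 0.4×0.5
  = 0.0900 + 0.1050 + 0.2000 = 0.3950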